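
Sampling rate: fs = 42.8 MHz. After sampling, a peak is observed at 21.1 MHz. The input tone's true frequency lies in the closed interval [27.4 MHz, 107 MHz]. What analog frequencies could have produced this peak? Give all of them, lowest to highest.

Frequencies that alias to 21.1 MHz are k·fs ± 21.1 MHz for integer k ≥ 0.
k=0: 21.1 MHz.
k=1: 21.7 MHz, 63.9 MHz.
k=2: 64.5 MHz, 106.7 MHz.
k=3: 107.3 MHz, 149.5 MHz.
Within [27.4 MHz, 107 MHz]: 63.9 MHz, 64.5 MHz, 106.7 MHz.

63.9 MHz, 64.5 MHz, 106.7 MHz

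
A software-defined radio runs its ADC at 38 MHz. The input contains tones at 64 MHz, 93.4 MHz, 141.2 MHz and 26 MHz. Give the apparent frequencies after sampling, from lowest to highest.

10.8 MHz, 12 MHz, 17.4 MHz

fs/2 = 19 MHz.
64 MHz mod fs = 26 MHz.
26 MHz > fs/2 = 19 MHz, folds to fs − 26 MHz = 12 MHz.
93.4 MHz mod fs = 17.4 MHz.
17.4 MHz ≤ fs/2 = 19 MHz, appears at 17.4 MHz.
141.2 MHz mod fs = 27.2 MHz.
27.2 MHz > fs/2 = 19 MHz, folds to fs − 27.2 MHz = 10.8 MHz.
26 MHz > fs/2 = 19 MHz, folds to fs − 26 MHz = 12 MHz.
Distinct values: {10.8 MHz, 12 MHz, 17.4 MHz}.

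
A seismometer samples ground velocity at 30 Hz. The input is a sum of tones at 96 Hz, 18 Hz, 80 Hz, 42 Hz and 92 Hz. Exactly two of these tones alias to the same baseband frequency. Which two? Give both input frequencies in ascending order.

fs/2 = 15 Hz.
96 Hz mod fs = 6 Hz.
6 Hz ≤ fs/2 = 15 Hz, appears at 6 Hz.
18 Hz > fs/2 = 15 Hz, folds to fs − 18 Hz = 12 Hz.
80 Hz mod fs = 20 Hz.
20 Hz > fs/2 = 15 Hz, folds to fs − 20 Hz = 10 Hz.
42 Hz mod fs = 12 Hz.
12 Hz ≤ fs/2 = 15 Hz, appears at 12 Hz.
92 Hz mod fs = 2 Hz.
2 Hz ≤ fs/2 = 15 Hz, appears at 2 Hz.
18 Hz and 42 Hz both map to 12 Hz.

18 Hz, 42 Hz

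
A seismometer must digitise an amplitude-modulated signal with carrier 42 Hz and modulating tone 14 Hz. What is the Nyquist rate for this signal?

AM sidebands sit at fc ± fm = 28 Hz and 56 Hz.
Highest-frequency component: 56 Hz.
Nyquist rate = 2 × 56 Hz = 112 Hz.

112 Hz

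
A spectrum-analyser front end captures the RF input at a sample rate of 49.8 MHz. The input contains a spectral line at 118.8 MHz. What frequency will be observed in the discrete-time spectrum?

19.2 MHz

118.8 MHz mod fs = 19.2 MHz.
19.2 MHz ≤ fs/2 = 24.9 MHz, appears at 19.2 MHz.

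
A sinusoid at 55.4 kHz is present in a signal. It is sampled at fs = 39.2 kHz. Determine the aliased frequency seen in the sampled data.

55.4 kHz mod fs = 16.2 kHz.
16.2 kHz ≤ fs/2 = 19.6 kHz, appears at 16.2 kHz.

16.2 kHz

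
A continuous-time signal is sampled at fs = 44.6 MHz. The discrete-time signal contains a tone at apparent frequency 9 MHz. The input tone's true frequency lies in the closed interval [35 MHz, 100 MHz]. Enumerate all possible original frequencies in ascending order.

35.6 MHz, 53.6 MHz, 80.2 MHz, 98.2 MHz

Frequencies that alias to 9 MHz are k·fs ± 9 MHz for integer k ≥ 0.
k=0: 9 MHz.
k=1: 35.6 MHz, 53.6 MHz.
k=2: 80.2 MHz, 98.2 MHz.
k=3: 124.8 MHz, 142.8 MHz.
Within [35 MHz, 100 MHz]: 35.6 MHz, 53.6 MHz, 80.2 MHz, 98.2 MHz.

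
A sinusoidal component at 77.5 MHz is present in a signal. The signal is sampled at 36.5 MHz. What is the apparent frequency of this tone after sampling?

77.5 MHz mod fs = 4.5 MHz.
4.5 MHz ≤ fs/2 = 18.25 MHz, appears at 4.5 MHz.

4.5 MHz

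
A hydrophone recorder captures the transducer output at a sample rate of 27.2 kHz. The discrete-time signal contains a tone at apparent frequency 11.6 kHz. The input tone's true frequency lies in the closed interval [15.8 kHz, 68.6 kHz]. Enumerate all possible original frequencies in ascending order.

38.8 kHz, 42.8 kHz, 66 kHz

Frequencies that alias to 11.6 kHz are k·fs ± 11.6 kHz for integer k ≥ 0.
k=0: 11.6 kHz.
k=1: 15.6 kHz, 38.8 kHz.
k=2: 42.8 kHz, 66 kHz.
k=3: 70 kHz, 93.2 kHz.
Within [15.8 kHz, 68.6 kHz]: 38.8 kHz, 42.8 kHz, 66 kHz.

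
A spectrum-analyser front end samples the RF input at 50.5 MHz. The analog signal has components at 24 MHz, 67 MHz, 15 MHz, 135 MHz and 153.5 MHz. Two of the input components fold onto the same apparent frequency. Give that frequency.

16.5 MHz

fs/2 = 25.25 MHz.
24 MHz ≤ fs/2 = 25.25 MHz, passes unchanged.
67 MHz mod fs = 16.5 MHz.
16.5 MHz ≤ fs/2 = 25.25 MHz, appears at 16.5 MHz.
15 MHz ≤ fs/2 = 25.25 MHz, passes unchanged.
135 MHz mod fs = 34 MHz.
34 MHz > fs/2 = 25.25 MHz, folds to fs − 34 MHz = 16.5 MHz.
153.5 MHz mod fs = 2 MHz.
2 MHz ≤ fs/2 = 25.25 MHz, appears at 2 MHz.
67 MHz and 135 MHz both map to 16.5 MHz.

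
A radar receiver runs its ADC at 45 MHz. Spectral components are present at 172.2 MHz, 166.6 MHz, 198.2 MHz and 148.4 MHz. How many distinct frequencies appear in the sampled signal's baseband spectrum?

3

fs/2 = 22.5 MHz.
172.2 MHz mod fs = 37.2 MHz.
37.2 MHz > fs/2 = 22.5 MHz, folds to fs − 37.2 MHz = 7.8 MHz.
166.6 MHz mod fs = 31.6 MHz.
31.6 MHz > fs/2 = 22.5 MHz, folds to fs − 31.6 MHz = 13.4 MHz.
198.2 MHz mod fs = 18.2 MHz.
18.2 MHz ≤ fs/2 = 22.5 MHz, appears at 18.2 MHz.
148.4 MHz mod fs = 13.4 MHz.
13.4 MHz ≤ fs/2 = 22.5 MHz, appears at 13.4 MHz.
Distinct values: {7.8 MHz, 13.4 MHz, 18.2 MHz} → 3.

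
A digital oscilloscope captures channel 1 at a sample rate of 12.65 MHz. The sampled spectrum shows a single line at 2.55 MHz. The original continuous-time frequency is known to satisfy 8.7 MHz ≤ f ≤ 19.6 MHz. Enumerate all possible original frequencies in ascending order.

Frequencies that alias to 2.55 MHz are k·fs ± 2.55 MHz for integer k ≥ 0.
k=0: 2.55 MHz.
k=1: 10.1 MHz, 15.2 MHz.
k=2: 22.75 MHz, 27.85 MHz.
Within [8.7 MHz, 19.6 MHz]: 10.1 MHz, 15.2 MHz.

10.1 MHz, 15.2 MHz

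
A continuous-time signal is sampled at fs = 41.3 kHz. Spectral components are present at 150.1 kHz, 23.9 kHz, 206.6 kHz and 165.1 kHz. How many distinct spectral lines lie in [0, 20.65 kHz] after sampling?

3

fs/2 = 20.65 kHz.
150.1 kHz mod fs = 26.2 kHz.
26.2 kHz > fs/2 = 20.65 kHz, folds to fs − 26.2 kHz = 15.1 kHz.
23.9 kHz > fs/2 = 20.65 kHz, folds to fs − 23.9 kHz = 17.4 kHz.
206.6 kHz mod fs = 0.1 kHz.
0.1 kHz ≤ fs/2 = 20.65 kHz, appears at 0.1 kHz.
165.1 kHz mod fs = 41.2 kHz.
41.2 kHz > fs/2 = 20.65 kHz, folds to fs − 41.2 kHz = 0.1 kHz.
Distinct values: {0.1 kHz, 15.1 kHz, 17.4 kHz} → 3.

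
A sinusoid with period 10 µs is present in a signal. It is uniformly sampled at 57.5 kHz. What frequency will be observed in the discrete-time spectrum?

T = 10 µs → f = 1/T = 100 kHz.
100 kHz mod fs = 42.5 kHz.
42.5 kHz > fs/2 = 28.75 kHz, folds to fs − 42.5 kHz = 15 kHz.

15 kHz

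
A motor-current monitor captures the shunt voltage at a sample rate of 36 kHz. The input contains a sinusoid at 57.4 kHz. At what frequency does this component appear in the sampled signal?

57.4 kHz mod fs = 21.4 kHz.
21.4 kHz > fs/2 = 18 kHz, folds to fs − 21.4 kHz = 14.6 kHz.

14.6 kHz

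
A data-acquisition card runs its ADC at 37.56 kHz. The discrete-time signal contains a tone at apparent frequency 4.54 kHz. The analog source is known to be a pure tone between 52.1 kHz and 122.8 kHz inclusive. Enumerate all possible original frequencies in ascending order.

70.58 kHz, 79.66 kHz, 108.14 kHz, 117.22 kHz

Frequencies that alias to 4.54 kHz are k·fs ± 4.54 kHz for integer k ≥ 0.
k=0: 4.54 kHz.
k=1: 33.02 kHz, 42.1 kHz.
k=2: 70.58 kHz, 79.66 kHz.
k=3: 108.14 kHz, 117.22 kHz.
k=4: 145.7 kHz, 154.78 kHz.
Within [52.1 kHz, 122.8 kHz]: 70.58 kHz, 79.66 kHz, 108.14 kHz, 117.22 kHz.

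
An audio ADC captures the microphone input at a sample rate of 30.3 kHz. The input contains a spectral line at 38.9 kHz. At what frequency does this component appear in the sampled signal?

8.6 kHz

38.9 kHz mod fs = 8.6 kHz.
8.6 kHz ≤ fs/2 = 15.15 kHz, appears at 8.6 kHz.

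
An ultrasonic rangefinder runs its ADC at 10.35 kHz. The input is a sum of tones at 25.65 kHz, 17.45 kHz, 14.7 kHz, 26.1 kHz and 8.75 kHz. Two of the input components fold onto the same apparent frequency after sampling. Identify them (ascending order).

25.65 kHz, 26.1 kHz

fs/2 = 5.175 kHz.
25.65 kHz mod fs = 4.95 kHz.
4.95 kHz ≤ fs/2 = 5.175 kHz, appears at 4.95 kHz.
17.45 kHz mod fs = 7.1 kHz.
7.1 kHz > fs/2 = 5.175 kHz, folds to fs − 7.1 kHz = 3.25 kHz.
14.7 kHz mod fs = 4.35 kHz.
4.35 kHz ≤ fs/2 = 5.175 kHz, appears at 4.35 kHz.
26.1 kHz mod fs = 5.4 kHz.
5.4 kHz > fs/2 = 5.175 kHz, folds to fs − 5.4 kHz = 4.95 kHz.
8.75 kHz > fs/2 = 5.175 kHz, folds to fs − 8.75 kHz = 1.6 kHz.
25.65 kHz and 26.1 kHz both map to 4.95 kHz.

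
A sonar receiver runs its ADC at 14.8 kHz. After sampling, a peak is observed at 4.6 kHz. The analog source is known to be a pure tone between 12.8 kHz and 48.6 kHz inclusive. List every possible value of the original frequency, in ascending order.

Frequencies that alias to 4.6 kHz are k·fs ± 4.6 kHz for integer k ≥ 0.
k=0: 4.6 kHz.
k=1: 10.2 kHz, 19.4 kHz.
k=2: 25 kHz, 34.2 kHz.
k=3: 39.8 kHz, 49 kHz.
k=4: 54.6 kHz, 63.8 kHz.
Within [12.8 kHz, 48.6 kHz]: 19.4 kHz, 25 kHz, 34.2 kHz, 39.8 kHz.

19.4 kHz, 25 kHz, 34.2 kHz, 39.8 kHz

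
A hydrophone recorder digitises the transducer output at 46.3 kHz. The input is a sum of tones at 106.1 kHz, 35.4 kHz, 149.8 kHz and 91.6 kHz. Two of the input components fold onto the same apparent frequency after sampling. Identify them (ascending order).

35.4 kHz, 149.8 kHz

fs/2 = 23.15 kHz.
106.1 kHz mod fs = 13.5 kHz.
13.5 kHz ≤ fs/2 = 23.15 kHz, appears at 13.5 kHz.
35.4 kHz > fs/2 = 23.15 kHz, folds to fs − 35.4 kHz = 10.9 kHz.
149.8 kHz mod fs = 10.9 kHz.
10.9 kHz ≤ fs/2 = 23.15 kHz, appears at 10.9 kHz.
91.6 kHz mod fs = 45.3 kHz.
45.3 kHz > fs/2 = 23.15 kHz, folds to fs − 45.3 kHz = 1 kHz.
35.4 kHz and 149.8 kHz both map to 10.9 kHz.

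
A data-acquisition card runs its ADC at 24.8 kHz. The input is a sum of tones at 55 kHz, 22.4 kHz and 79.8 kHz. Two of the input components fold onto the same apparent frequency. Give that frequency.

5.4 kHz

fs/2 = 12.4 kHz.
55 kHz mod fs = 5.4 kHz.
5.4 kHz ≤ fs/2 = 12.4 kHz, appears at 5.4 kHz.
22.4 kHz > fs/2 = 12.4 kHz, folds to fs − 22.4 kHz = 2.4 kHz.
79.8 kHz mod fs = 5.4 kHz.
5.4 kHz ≤ fs/2 = 12.4 kHz, appears at 5.4 kHz.
55 kHz and 79.8 kHz both map to 5.4 kHz.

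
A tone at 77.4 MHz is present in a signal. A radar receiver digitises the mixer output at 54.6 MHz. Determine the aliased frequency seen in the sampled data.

22.8 MHz

77.4 MHz mod fs = 22.8 MHz.
22.8 MHz ≤ fs/2 = 27.3 MHz, appears at 22.8 MHz.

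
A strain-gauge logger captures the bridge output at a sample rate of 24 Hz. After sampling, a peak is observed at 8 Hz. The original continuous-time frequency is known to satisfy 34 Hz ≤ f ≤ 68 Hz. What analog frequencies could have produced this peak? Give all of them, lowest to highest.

Frequencies that alias to 8 Hz are k·fs ± 8 Hz for integer k ≥ 0.
k=0: 8 Hz.
k=1: 16 Hz, 32 Hz.
k=2: 40 Hz, 56 Hz.
k=3: 64 Hz, 80 Hz.
k=4: 88 Hz, 104 Hz.
Within [34 Hz, 68 Hz]: 40 Hz, 56 Hz, 64 Hz.

40 Hz, 56 Hz, 64 Hz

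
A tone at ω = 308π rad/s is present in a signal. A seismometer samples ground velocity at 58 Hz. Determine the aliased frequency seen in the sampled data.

ω = 308π rad/s → f = ω/(2π) = 154 Hz.
154 Hz mod fs = 38 Hz.
38 Hz > fs/2 = 29 Hz, folds to fs − 38 Hz = 20 Hz.

20 Hz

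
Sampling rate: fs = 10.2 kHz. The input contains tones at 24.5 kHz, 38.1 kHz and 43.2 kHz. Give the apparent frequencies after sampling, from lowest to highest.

fs/2 = 5.1 kHz.
24.5 kHz mod fs = 4.1 kHz.
4.1 kHz ≤ fs/2 = 5.1 kHz, appears at 4.1 kHz.
38.1 kHz mod fs = 7.5 kHz.
7.5 kHz > fs/2 = 5.1 kHz, folds to fs − 7.5 kHz = 2.7 kHz.
43.2 kHz mod fs = 2.4 kHz.
2.4 kHz ≤ fs/2 = 5.1 kHz, appears at 2.4 kHz.
Distinct values: {2.4 kHz, 2.7 kHz, 4.1 kHz}.

2.4 kHz, 2.7 kHz, 4.1 kHz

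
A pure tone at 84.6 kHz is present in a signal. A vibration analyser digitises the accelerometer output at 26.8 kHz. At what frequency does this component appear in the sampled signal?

84.6 kHz mod fs = 4.2 kHz.
4.2 kHz ≤ fs/2 = 13.4 kHz, appears at 4.2 kHz.

4.2 kHz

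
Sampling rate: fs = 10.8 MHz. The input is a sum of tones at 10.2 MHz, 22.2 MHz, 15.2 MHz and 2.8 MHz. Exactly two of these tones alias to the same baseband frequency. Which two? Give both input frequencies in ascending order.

10.2 MHz, 22.2 MHz

fs/2 = 5.4 MHz.
10.2 MHz > fs/2 = 5.4 MHz, folds to fs − 10.2 MHz = 0.6 MHz.
22.2 MHz mod fs = 0.6 MHz.
0.6 MHz ≤ fs/2 = 5.4 MHz, appears at 0.6 MHz.
15.2 MHz mod fs = 4.4 MHz.
4.4 MHz ≤ fs/2 = 5.4 MHz, appears at 4.4 MHz.
2.8 MHz ≤ fs/2 = 5.4 MHz, passes unchanged.
10.2 MHz and 22.2 MHz both map to 0.6 MHz.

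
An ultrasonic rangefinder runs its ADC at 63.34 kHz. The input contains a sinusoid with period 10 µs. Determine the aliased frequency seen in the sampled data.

T = 10 µs → f = 1/T = 100 kHz.
100 kHz mod fs = 36.66 kHz.
36.66 kHz > fs/2 = 31.67 kHz, folds to fs − 36.66 kHz = 26.68 kHz.

26.68 kHz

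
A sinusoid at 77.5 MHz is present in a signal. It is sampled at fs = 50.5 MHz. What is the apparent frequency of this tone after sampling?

23.5 MHz

77.5 MHz mod fs = 27 MHz.
27 MHz > fs/2 = 25.25 MHz, folds to fs − 27 MHz = 23.5 MHz.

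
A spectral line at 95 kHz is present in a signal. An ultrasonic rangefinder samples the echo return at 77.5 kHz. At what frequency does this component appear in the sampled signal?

17.5 kHz

95 kHz mod fs = 17.5 kHz.
17.5 kHz ≤ fs/2 = 38.75 kHz, appears at 17.5 kHz.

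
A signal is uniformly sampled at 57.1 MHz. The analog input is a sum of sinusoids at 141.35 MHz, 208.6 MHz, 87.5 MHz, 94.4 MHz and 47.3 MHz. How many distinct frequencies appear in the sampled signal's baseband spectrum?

4

fs/2 = 28.55 MHz.
141.35 MHz mod fs = 27.15 MHz.
27.15 MHz ≤ fs/2 = 28.55 MHz, appears at 27.15 MHz.
208.6 MHz mod fs = 37.3 MHz.
37.3 MHz > fs/2 = 28.55 MHz, folds to fs − 37.3 MHz = 19.8 MHz.
87.5 MHz mod fs = 30.4 MHz.
30.4 MHz > fs/2 = 28.55 MHz, folds to fs − 30.4 MHz = 26.7 MHz.
94.4 MHz mod fs = 37.3 MHz.
37.3 MHz > fs/2 = 28.55 MHz, folds to fs − 37.3 MHz = 19.8 MHz.
47.3 MHz > fs/2 = 28.55 MHz, folds to fs − 47.3 MHz = 9.8 MHz.
Distinct values: {9.8 MHz, 19.8 MHz, 26.7 MHz, 27.15 MHz} → 4.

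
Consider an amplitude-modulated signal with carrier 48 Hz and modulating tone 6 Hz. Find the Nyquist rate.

108 Hz

AM sidebands sit at fc ± fm = 42 Hz and 54 Hz.
Highest-frequency component: 54 Hz.
Nyquist rate = 2 × 54 Hz = 108 Hz.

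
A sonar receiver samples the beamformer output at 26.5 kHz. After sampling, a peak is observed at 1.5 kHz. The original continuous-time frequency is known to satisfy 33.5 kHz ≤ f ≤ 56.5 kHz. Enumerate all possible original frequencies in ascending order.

51.5 kHz, 54.5 kHz

Frequencies that alias to 1.5 kHz are k·fs ± 1.5 kHz for integer k ≥ 0.
k=0: 1.5 kHz.
k=1: 25 kHz, 28 kHz.
k=2: 51.5 kHz, 54.5 kHz.
k=3: 78 kHz, 81 kHz.
Within [33.5 kHz, 56.5 kHz]: 51.5 kHz, 54.5 kHz.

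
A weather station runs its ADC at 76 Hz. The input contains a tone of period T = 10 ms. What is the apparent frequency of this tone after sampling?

24 Hz

T = 10 ms → f = 1/T = 100 Hz.
100 Hz mod fs = 24 Hz.
24 Hz ≤ fs/2 = 38 Hz, appears at 24 Hz.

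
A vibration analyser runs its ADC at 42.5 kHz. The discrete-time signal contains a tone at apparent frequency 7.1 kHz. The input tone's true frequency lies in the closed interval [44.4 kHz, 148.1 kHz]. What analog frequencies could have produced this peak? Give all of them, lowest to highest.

Frequencies that alias to 7.1 kHz are k·fs ± 7.1 kHz for integer k ≥ 0.
k=0: 7.1 kHz.
k=1: 35.4 kHz, 49.6 kHz.
k=2: 77.9 kHz, 92.1 kHz.
k=3: 120.4 kHz, 134.6 kHz.
k=4: 162.9 kHz, 177.1 kHz.
Within [44.4 kHz, 148.1 kHz]: 49.6 kHz, 77.9 kHz, 92.1 kHz, 120.4 kHz, 134.6 kHz.

49.6 kHz, 77.9 kHz, 92.1 kHz, 120.4 kHz, 134.6 kHz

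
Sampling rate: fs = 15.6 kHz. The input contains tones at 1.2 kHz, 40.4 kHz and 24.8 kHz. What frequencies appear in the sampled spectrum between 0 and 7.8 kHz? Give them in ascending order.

1.2 kHz, 6.4 kHz

fs/2 = 7.8 kHz.
1.2 kHz ≤ fs/2 = 7.8 kHz, passes unchanged.
40.4 kHz mod fs = 9.2 kHz.
9.2 kHz > fs/2 = 7.8 kHz, folds to fs − 9.2 kHz = 6.4 kHz.
24.8 kHz mod fs = 9.2 kHz.
9.2 kHz > fs/2 = 7.8 kHz, folds to fs − 9.2 kHz = 6.4 kHz.
Distinct values: {1.2 kHz, 6.4 kHz}.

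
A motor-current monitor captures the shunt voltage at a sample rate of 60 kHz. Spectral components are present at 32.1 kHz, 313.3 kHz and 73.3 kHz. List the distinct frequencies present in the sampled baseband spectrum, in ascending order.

fs/2 = 30 kHz.
32.1 kHz > fs/2 = 30 kHz, folds to fs − 32.1 kHz = 27.9 kHz.
313.3 kHz mod fs = 13.3 kHz.
13.3 kHz ≤ fs/2 = 30 kHz, appears at 13.3 kHz.
73.3 kHz mod fs = 13.3 kHz.
13.3 kHz ≤ fs/2 = 30 kHz, appears at 13.3 kHz.
Distinct values: {13.3 kHz, 27.9 kHz}.

13.3 kHz, 27.9 kHz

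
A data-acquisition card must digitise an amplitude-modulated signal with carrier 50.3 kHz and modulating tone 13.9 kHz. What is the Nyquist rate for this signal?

128.4 kHz

AM sidebands sit at fc ± fm = 36.4 kHz and 64.2 kHz.
Highest-frequency component: 64.2 kHz.
Nyquist rate = 2 × 64.2 kHz = 128.4 kHz.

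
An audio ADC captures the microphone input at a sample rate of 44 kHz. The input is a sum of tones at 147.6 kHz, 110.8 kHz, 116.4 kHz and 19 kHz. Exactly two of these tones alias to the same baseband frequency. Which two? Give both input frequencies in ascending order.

116.4 kHz, 147.6 kHz

fs/2 = 22 kHz.
147.6 kHz mod fs = 15.6 kHz.
15.6 kHz ≤ fs/2 = 22 kHz, appears at 15.6 kHz.
110.8 kHz mod fs = 22.8 kHz.
22.8 kHz > fs/2 = 22 kHz, folds to fs − 22.8 kHz = 21.2 kHz.
116.4 kHz mod fs = 28.4 kHz.
28.4 kHz > fs/2 = 22 kHz, folds to fs − 28.4 kHz = 15.6 kHz.
19 kHz ≤ fs/2 = 22 kHz, passes unchanged.
116.4 kHz and 147.6 kHz both map to 15.6 kHz.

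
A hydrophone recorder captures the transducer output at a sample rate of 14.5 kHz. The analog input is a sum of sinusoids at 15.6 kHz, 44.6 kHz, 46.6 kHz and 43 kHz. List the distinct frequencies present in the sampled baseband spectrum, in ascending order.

0.5 kHz, 1.1 kHz, 3.1 kHz

fs/2 = 7.25 kHz.
15.6 kHz mod fs = 1.1 kHz.
1.1 kHz ≤ fs/2 = 7.25 kHz, appears at 1.1 kHz.
44.6 kHz mod fs = 1.1 kHz.
1.1 kHz ≤ fs/2 = 7.25 kHz, appears at 1.1 kHz.
46.6 kHz mod fs = 3.1 kHz.
3.1 kHz ≤ fs/2 = 7.25 kHz, appears at 3.1 kHz.
43 kHz mod fs = 14 kHz.
14 kHz > fs/2 = 7.25 kHz, folds to fs − 14 kHz = 0.5 kHz.
Distinct values: {0.5 kHz, 1.1 kHz, 3.1 kHz}.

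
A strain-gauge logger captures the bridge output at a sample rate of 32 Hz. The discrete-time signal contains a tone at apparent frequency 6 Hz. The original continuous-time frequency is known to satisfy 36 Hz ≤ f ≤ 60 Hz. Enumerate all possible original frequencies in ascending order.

Frequencies that alias to 6 Hz are k·fs ± 6 Hz for integer k ≥ 0.
k=0: 6 Hz.
k=1: 26 Hz, 38 Hz.
k=2: 58 Hz, 70 Hz.
k=3: 90 Hz, 102 Hz.
Within [36 Hz, 60 Hz]: 38 Hz, 58 Hz.

38 Hz, 58 Hz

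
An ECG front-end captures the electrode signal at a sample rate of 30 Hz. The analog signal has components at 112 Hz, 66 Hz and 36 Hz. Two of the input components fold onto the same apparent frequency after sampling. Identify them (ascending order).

36 Hz, 66 Hz

fs/2 = 15 Hz.
112 Hz mod fs = 22 Hz.
22 Hz > fs/2 = 15 Hz, folds to fs − 22 Hz = 8 Hz.
66 Hz mod fs = 6 Hz.
6 Hz ≤ fs/2 = 15 Hz, appears at 6 Hz.
36 Hz mod fs = 6 Hz.
6 Hz ≤ fs/2 = 15 Hz, appears at 6 Hz.
36 Hz and 66 Hz both map to 6 Hz.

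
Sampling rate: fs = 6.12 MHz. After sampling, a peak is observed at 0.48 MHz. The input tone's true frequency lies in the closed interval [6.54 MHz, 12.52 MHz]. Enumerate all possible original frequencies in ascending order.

Frequencies that alias to 0.48 MHz are k·fs ± 0.48 MHz for integer k ≥ 0.
k=0: 0.48 MHz.
k=1: 5.64 MHz, 6.6 MHz.
k=2: 11.76 MHz, 12.72 MHz.
k=3: 17.88 MHz, 18.84 MHz.
Within [6.54 MHz, 12.52 MHz]: 6.6 MHz, 11.76 MHz.

6.6 MHz, 11.76 MHz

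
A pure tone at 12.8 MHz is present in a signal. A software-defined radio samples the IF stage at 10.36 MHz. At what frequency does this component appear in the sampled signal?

2.44 MHz

12.8 MHz mod fs = 2.44 MHz.
2.44 MHz ≤ fs/2 = 5.18 MHz, appears at 2.44 MHz.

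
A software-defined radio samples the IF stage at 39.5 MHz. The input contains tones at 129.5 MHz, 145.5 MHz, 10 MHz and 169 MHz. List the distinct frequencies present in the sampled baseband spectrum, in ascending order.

10 MHz, 11 MHz, 12.5 MHz

fs/2 = 19.75 MHz.
129.5 MHz mod fs = 11 MHz.
11 MHz ≤ fs/2 = 19.75 MHz, appears at 11 MHz.
145.5 MHz mod fs = 27 MHz.
27 MHz > fs/2 = 19.75 MHz, folds to fs − 27 MHz = 12.5 MHz.
10 MHz ≤ fs/2 = 19.75 MHz, passes unchanged.
169 MHz mod fs = 11 MHz.
11 MHz ≤ fs/2 = 19.75 MHz, appears at 11 MHz.
Distinct values: {10 MHz, 11 MHz, 12.5 MHz}.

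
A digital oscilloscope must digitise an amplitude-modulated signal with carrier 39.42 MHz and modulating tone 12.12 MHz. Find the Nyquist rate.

AM sidebands sit at fc ± fm = 27.3 MHz and 51.54 MHz.
Highest-frequency component: 51.54 MHz.
Nyquist rate = 2 × 51.54 MHz = 103.08 MHz.

103.08 MHz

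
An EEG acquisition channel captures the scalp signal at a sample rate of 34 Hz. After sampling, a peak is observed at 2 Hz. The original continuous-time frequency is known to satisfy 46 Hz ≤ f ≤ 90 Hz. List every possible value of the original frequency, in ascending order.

Frequencies that alias to 2 Hz are k·fs ± 2 Hz for integer k ≥ 0.
k=0: 2 Hz.
k=1: 32 Hz, 36 Hz.
k=2: 66 Hz, 70 Hz.
k=3: 100 Hz, 104 Hz.
Within [46 Hz, 90 Hz]: 66 Hz, 70 Hz.

66 Hz, 70 Hz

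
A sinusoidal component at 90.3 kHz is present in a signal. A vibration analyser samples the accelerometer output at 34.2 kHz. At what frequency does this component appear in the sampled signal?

90.3 kHz mod fs = 21.9 kHz.
21.9 kHz > fs/2 = 17.1 kHz, folds to fs − 21.9 kHz = 12.3 kHz.

12.3 kHz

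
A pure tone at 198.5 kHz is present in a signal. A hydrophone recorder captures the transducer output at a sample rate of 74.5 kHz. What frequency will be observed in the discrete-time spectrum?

198.5 kHz mod fs = 49.5 kHz.
49.5 kHz > fs/2 = 37.25 kHz, folds to fs − 49.5 kHz = 25 kHz.

25 kHz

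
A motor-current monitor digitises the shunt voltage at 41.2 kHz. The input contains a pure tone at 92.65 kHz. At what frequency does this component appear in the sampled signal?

10.25 kHz

92.65 kHz mod fs = 10.25 kHz.
10.25 kHz ≤ fs/2 = 20.6 kHz, appears at 10.25 kHz.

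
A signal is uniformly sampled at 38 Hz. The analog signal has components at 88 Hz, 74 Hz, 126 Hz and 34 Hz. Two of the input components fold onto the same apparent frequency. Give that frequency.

12 Hz

fs/2 = 19 Hz.
88 Hz mod fs = 12 Hz.
12 Hz ≤ fs/2 = 19 Hz, appears at 12 Hz.
74 Hz mod fs = 36 Hz.
36 Hz > fs/2 = 19 Hz, folds to fs − 36 Hz = 2 Hz.
126 Hz mod fs = 12 Hz.
12 Hz ≤ fs/2 = 19 Hz, appears at 12 Hz.
34 Hz > fs/2 = 19 Hz, folds to fs − 34 Hz = 4 Hz.
88 Hz and 126 Hz both map to 12 Hz.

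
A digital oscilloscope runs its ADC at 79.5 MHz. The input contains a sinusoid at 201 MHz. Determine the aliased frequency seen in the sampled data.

201 MHz mod fs = 42 MHz.
42 MHz > fs/2 = 39.75 MHz, folds to fs − 42 MHz = 37.5 MHz.

37.5 MHz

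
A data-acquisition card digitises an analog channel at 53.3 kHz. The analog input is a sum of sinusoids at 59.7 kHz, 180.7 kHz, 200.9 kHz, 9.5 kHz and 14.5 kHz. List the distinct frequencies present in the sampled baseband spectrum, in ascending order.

6.4 kHz, 9.5 kHz, 12.3 kHz, 14.5 kHz, 20.8 kHz

fs/2 = 26.65 kHz.
59.7 kHz mod fs = 6.4 kHz.
6.4 kHz ≤ fs/2 = 26.65 kHz, appears at 6.4 kHz.
180.7 kHz mod fs = 20.8 kHz.
20.8 kHz ≤ fs/2 = 26.65 kHz, appears at 20.8 kHz.
200.9 kHz mod fs = 41 kHz.
41 kHz > fs/2 = 26.65 kHz, folds to fs − 41 kHz = 12.3 kHz.
9.5 kHz ≤ fs/2 = 26.65 kHz, passes unchanged.
14.5 kHz ≤ fs/2 = 26.65 kHz, passes unchanged.
Distinct values: {6.4 kHz, 9.5 kHz, 12.3 kHz, 14.5 kHz, 20.8 kHz}.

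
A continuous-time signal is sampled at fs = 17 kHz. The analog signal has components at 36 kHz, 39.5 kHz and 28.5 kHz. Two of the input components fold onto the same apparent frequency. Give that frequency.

5.5 kHz

fs/2 = 8.5 kHz.
36 kHz mod fs = 2 kHz.
2 kHz ≤ fs/2 = 8.5 kHz, appears at 2 kHz.
39.5 kHz mod fs = 5.5 kHz.
5.5 kHz ≤ fs/2 = 8.5 kHz, appears at 5.5 kHz.
28.5 kHz mod fs = 11.5 kHz.
11.5 kHz > fs/2 = 8.5 kHz, folds to fs − 11.5 kHz = 5.5 kHz.
28.5 kHz and 39.5 kHz both map to 5.5 kHz.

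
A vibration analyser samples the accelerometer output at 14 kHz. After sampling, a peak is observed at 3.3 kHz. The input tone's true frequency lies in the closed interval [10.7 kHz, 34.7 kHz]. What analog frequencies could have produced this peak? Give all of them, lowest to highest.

10.7 kHz, 17.3 kHz, 24.7 kHz, 31.3 kHz

Frequencies that alias to 3.3 kHz are k·fs ± 3.3 kHz for integer k ≥ 0.
k=0: 3.3 kHz.
k=1: 10.7 kHz, 17.3 kHz.
k=2: 24.7 kHz, 31.3 kHz.
k=3: 38.7 kHz, 45.3 kHz.
Within [10.7 kHz, 34.7 kHz]: 10.7 kHz, 17.3 kHz, 24.7 kHz, 31.3 kHz.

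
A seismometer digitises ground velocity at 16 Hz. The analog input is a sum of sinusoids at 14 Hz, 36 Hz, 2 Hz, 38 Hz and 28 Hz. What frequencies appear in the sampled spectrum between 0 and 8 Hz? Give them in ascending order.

fs/2 = 8 Hz.
14 Hz > fs/2 = 8 Hz, folds to fs − 14 Hz = 2 Hz.
36 Hz mod fs = 4 Hz.
4 Hz ≤ fs/2 = 8 Hz, appears at 4 Hz.
2 Hz ≤ fs/2 = 8 Hz, passes unchanged.
38 Hz mod fs = 6 Hz.
6 Hz ≤ fs/2 = 8 Hz, appears at 6 Hz.
28 Hz mod fs = 12 Hz.
12 Hz > fs/2 = 8 Hz, folds to fs − 12 Hz = 4 Hz.
Distinct values: {2 Hz, 4 Hz, 6 Hz}.

2 Hz, 4 Hz, 6 Hz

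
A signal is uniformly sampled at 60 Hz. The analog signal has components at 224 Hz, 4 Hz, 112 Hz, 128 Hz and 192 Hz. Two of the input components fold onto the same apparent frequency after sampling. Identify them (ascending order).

112 Hz, 128 Hz

fs/2 = 30 Hz.
224 Hz mod fs = 44 Hz.
44 Hz > fs/2 = 30 Hz, folds to fs − 44 Hz = 16 Hz.
4 Hz ≤ fs/2 = 30 Hz, passes unchanged.
112 Hz mod fs = 52 Hz.
52 Hz > fs/2 = 30 Hz, folds to fs − 52 Hz = 8 Hz.
128 Hz mod fs = 8 Hz.
8 Hz ≤ fs/2 = 30 Hz, appears at 8 Hz.
192 Hz mod fs = 12 Hz.
12 Hz ≤ fs/2 = 30 Hz, appears at 12 Hz.
112 Hz and 128 Hz both map to 8 Hz.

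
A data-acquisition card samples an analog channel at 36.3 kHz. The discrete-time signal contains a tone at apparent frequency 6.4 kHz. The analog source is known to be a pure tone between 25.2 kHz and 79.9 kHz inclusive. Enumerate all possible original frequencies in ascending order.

29.9 kHz, 42.7 kHz, 66.2 kHz, 79 kHz

Frequencies that alias to 6.4 kHz are k·fs ± 6.4 kHz for integer k ≥ 0.
k=0: 6.4 kHz.
k=1: 29.9 kHz, 42.7 kHz.
k=2: 66.2 kHz, 79 kHz.
k=3: 102.5 kHz, 115.3 kHz.
Within [25.2 kHz, 79.9 kHz]: 29.9 kHz, 42.7 kHz, 66.2 kHz, 79 kHz.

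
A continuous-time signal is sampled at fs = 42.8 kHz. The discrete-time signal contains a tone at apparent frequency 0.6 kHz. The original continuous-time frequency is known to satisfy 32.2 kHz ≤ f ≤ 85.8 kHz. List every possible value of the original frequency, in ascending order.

Frequencies that alias to 0.6 kHz are k·fs ± 0.6 kHz for integer k ≥ 0.
k=0: 0.6 kHz.
k=1: 42.2 kHz, 43.4 kHz.
k=2: 85 kHz, 86.2 kHz.
k=3: 127.8 kHz, 129 kHz.
Within [32.2 kHz, 85.8 kHz]: 42.2 kHz, 43.4 kHz, 85 kHz.

42.2 kHz, 43.4 kHz, 85 kHz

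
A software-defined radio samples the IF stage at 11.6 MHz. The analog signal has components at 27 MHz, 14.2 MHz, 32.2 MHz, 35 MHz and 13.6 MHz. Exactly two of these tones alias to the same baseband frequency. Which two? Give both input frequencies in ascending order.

fs/2 = 5.8 MHz.
27 MHz mod fs = 3.8 MHz.
3.8 MHz ≤ fs/2 = 5.8 MHz, appears at 3.8 MHz.
14.2 MHz mod fs = 2.6 MHz.
2.6 MHz ≤ fs/2 = 5.8 MHz, appears at 2.6 MHz.
32.2 MHz mod fs = 9 MHz.
9 MHz > fs/2 = 5.8 MHz, folds to fs − 9 MHz = 2.6 MHz.
35 MHz mod fs = 0.2 MHz.
0.2 MHz ≤ fs/2 = 5.8 MHz, appears at 0.2 MHz.
13.6 MHz mod fs = 2 MHz.
2 MHz ≤ fs/2 = 5.8 MHz, appears at 2 MHz.
14.2 MHz and 32.2 MHz both map to 2.6 MHz.

14.2 MHz, 32.2 MHz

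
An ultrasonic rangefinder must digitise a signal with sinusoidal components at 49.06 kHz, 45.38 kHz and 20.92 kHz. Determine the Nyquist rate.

98.12 kHz

Highest-frequency component: 49.06 kHz.
Nyquist rate = 2 × 49.06 kHz = 98.12 kHz.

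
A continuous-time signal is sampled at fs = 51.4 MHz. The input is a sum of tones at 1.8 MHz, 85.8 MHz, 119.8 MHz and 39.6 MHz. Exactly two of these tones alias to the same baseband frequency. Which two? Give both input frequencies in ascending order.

85.8 MHz, 119.8 MHz

fs/2 = 25.7 MHz.
1.8 MHz ≤ fs/2 = 25.7 MHz, passes unchanged.
85.8 MHz mod fs = 34.4 MHz.
34.4 MHz > fs/2 = 25.7 MHz, folds to fs − 34.4 MHz = 17 MHz.
119.8 MHz mod fs = 17 MHz.
17 MHz ≤ fs/2 = 25.7 MHz, appears at 17 MHz.
39.6 MHz > fs/2 = 25.7 MHz, folds to fs − 39.6 MHz = 11.8 MHz.
85.8 MHz and 119.8 MHz both map to 17 MHz.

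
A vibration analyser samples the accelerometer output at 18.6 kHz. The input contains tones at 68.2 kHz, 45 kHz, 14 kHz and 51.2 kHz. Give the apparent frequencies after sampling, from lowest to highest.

4.6 kHz, 6.2 kHz, 7.8 kHz

fs/2 = 9.3 kHz.
68.2 kHz mod fs = 12.4 kHz.
12.4 kHz > fs/2 = 9.3 kHz, folds to fs − 12.4 kHz = 6.2 kHz.
45 kHz mod fs = 7.8 kHz.
7.8 kHz ≤ fs/2 = 9.3 kHz, appears at 7.8 kHz.
14 kHz > fs/2 = 9.3 kHz, folds to fs − 14 kHz = 4.6 kHz.
51.2 kHz mod fs = 14 kHz.
14 kHz > fs/2 = 9.3 kHz, folds to fs − 14 kHz = 4.6 kHz.
Distinct values: {4.6 kHz, 6.2 kHz, 7.8 kHz}.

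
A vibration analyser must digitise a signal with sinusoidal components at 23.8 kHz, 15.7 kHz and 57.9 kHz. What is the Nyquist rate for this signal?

Highest-frequency component: 57.9 kHz.
Nyquist rate = 2 × 57.9 kHz = 115.8 kHz.

115.8 kHz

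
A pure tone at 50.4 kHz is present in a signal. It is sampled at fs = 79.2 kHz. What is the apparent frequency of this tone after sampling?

28.8 kHz

50.4 kHz > fs/2 = 39.6 kHz, folds to fs − 50.4 kHz = 28.8 kHz.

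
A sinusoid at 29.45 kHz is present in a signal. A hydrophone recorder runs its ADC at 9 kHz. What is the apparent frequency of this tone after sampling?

29.45 kHz mod fs = 2.45 kHz.
2.45 kHz ≤ fs/2 = 4.5 kHz, appears at 2.45 kHz.

2.45 kHz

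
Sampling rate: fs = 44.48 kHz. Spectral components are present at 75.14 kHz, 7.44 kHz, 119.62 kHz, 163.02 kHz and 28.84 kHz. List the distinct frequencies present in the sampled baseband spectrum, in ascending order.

fs/2 = 22.24 kHz.
75.14 kHz mod fs = 30.66 kHz.
30.66 kHz > fs/2 = 22.24 kHz, folds to fs − 30.66 kHz = 13.82 kHz.
7.44 kHz ≤ fs/2 = 22.24 kHz, passes unchanged.
119.62 kHz mod fs = 30.66 kHz.
30.66 kHz > fs/2 = 22.24 kHz, folds to fs − 30.66 kHz = 13.82 kHz.
163.02 kHz mod fs = 29.58 kHz.
29.58 kHz > fs/2 = 22.24 kHz, folds to fs − 29.58 kHz = 14.9 kHz.
28.84 kHz > fs/2 = 22.24 kHz, folds to fs − 28.84 kHz = 15.64 kHz.
Distinct values: {7.44 kHz, 13.82 kHz, 14.9 kHz, 15.64 kHz}.

7.44 kHz, 13.82 kHz, 14.9 kHz, 15.64 kHz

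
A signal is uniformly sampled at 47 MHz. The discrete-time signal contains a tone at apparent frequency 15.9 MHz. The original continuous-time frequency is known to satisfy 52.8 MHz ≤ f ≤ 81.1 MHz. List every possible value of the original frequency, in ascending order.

62.9 MHz, 78.1 MHz

Frequencies that alias to 15.9 MHz are k·fs ± 15.9 MHz for integer k ≥ 0.
k=0: 15.9 MHz.
k=1: 31.1 MHz, 62.9 MHz.
k=2: 78.1 MHz, 109.9 MHz.
k=3: 125.1 MHz, 156.9 MHz.
Within [52.8 MHz, 81.1 MHz]: 62.9 MHz, 78.1 MHz.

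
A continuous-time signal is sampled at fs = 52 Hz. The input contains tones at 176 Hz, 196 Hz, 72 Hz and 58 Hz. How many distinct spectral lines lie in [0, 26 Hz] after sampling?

fs/2 = 26 Hz.
176 Hz mod fs = 20 Hz.
20 Hz ≤ fs/2 = 26 Hz, appears at 20 Hz.
196 Hz mod fs = 40 Hz.
40 Hz > fs/2 = 26 Hz, folds to fs − 40 Hz = 12 Hz.
72 Hz mod fs = 20 Hz.
20 Hz ≤ fs/2 = 26 Hz, appears at 20 Hz.
58 Hz mod fs = 6 Hz.
6 Hz ≤ fs/2 = 26 Hz, appears at 6 Hz.
Distinct values: {6 Hz, 12 Hz, 20 Hz} → 3.

3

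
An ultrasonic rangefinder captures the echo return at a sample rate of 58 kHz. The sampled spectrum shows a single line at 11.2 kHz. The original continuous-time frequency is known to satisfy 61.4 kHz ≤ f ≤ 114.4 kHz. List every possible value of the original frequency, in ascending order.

69.2 kHz, 104.8 kHz

Frequencies that alias to 11.2 kHz are k·fs ± 11.2 kHz for integer k ≥ 0.
k=0: 11.2 kHz.
k=1: 46.8 kHz, 69.2 kHz.
k=2: 104.8 kHz, 127.2 kHz.
k=3: 162.8 kHz, 185.2 kHz.
Within [61.4 kHz, 114.4 kHz]: 69.2 kHz, 104.8 kHz.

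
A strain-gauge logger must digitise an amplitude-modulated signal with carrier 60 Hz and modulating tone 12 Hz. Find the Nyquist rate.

144 Hz

AM sidebands sit at fc ± fm = 48 Hz and 72 Hz.
Highest-frequency component: 72 Hz.
Nyquist rate = 2 × 72 Hz = 144 Hz.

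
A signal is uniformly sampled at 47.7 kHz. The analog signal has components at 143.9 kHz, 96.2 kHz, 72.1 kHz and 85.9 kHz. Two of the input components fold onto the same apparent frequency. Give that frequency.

fs/2 = 23.85 kHz.
143.9 kHz mod fs = 0.8 kHz.
0.8 kHz ≤ fs/2 = 23.85 kHz, appears at 0.8 kHz.
96.2 kHz mod fs = 0.8 kHz.
0.8 kHz ≤ fs/2 = 23.85 kHz, appears at 0.8 kHz.
72.1 kHz mod fs = 24.4 kHz.
24.4 kHz > fs/2 = 23.85 kHz, folds to fs − 24.4 kHz = 23.3 kHz.
85.9 kHz mod fs = 38.2 kHz.
38.2 kHz > fs/2 = 23.85 kHz, folds to fs − 38.2 kHz = 9.5 kHz.
96.2 kHz and 143.9 kHz both map to 0.8 kHz.

0.8 kHz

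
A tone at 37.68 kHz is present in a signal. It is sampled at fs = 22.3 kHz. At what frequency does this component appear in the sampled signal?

37.68 kHz mod fs = 15.38 kHz.
15.38 kHz > fs/2 = 11.15 kHz, folds to fs − 15.38 kHz = 6.92 kHz.

6.92 kHz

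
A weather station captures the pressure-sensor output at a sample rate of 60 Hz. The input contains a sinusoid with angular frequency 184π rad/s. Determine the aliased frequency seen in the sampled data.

28 Hz

ω = 184π rad/s → f = ω/(2π) = 92 Hz.
92 Hz mod fs = 32 Hz.
32 Hz > fs/2 = 30 Hz, folds to fs − 32 Hz = 28 Hz.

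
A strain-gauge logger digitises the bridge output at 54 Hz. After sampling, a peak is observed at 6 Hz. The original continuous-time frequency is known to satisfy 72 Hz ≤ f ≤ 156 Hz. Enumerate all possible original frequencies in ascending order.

102 Hz, 114 Hz, 156 Hz

Frequencies that alias to 6 Hz are k·fs ± 6 Hz for integer k ≥ 0.
k=0: 6 Hz.
k=1: 48 Hz, 60 Hz.
k=2: 102 Hz, 114 Hz.
k=3: 156 Hz, 168 Hz.
k=4: 210 Hz, 222 Hz.
Within [72 Hz, 156 Hz]: 102 Hz, 114 Hz, 156 Hz.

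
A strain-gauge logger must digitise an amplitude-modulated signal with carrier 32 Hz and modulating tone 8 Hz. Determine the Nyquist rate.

80 Hz

AM sidebands sit at fc ± fm = 24 Hz and 40 Hz.
Highest-frequency component: 40 Hz.
Nyquist rate = 2 × 40 Hz = 80 Hz.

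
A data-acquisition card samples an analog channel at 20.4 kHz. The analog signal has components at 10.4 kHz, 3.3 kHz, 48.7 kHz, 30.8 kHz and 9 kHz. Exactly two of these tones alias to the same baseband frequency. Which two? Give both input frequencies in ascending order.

fs/2 = 10.2 kHz.
10.4 kHz > fs/2 = 10.2 kHz, folds to fs − 10.4 kHz = 10 kHz.
3.3 kHz ≤ fs/2 = 10.2 kHz, passes unchanged.
48.7 kHz mod fs = 7.9 kHz.
7.9 kHz ≤ fs/2 = 10.2 kHz, appears at 7.9 kHz.
30.8 kHz mod fs = 10.4 kHz.
10.4 kHz > fs/2 = 10.2 kHz, folds to fs − 10.4 kHz = 10 kHz.
9 kHz ≤ fs/2 = 10.2 kHz, passes unchanged.
10.4 kHz and 30.8 kHz both map to 10 kHz.

10.4 kHz, 30.8 kHz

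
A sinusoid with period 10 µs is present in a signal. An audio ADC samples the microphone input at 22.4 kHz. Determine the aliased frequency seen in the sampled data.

T = 10 µs → f = 1/T = 100 kHz.
100 kHz mod fs = 10.4 kHz.
10.4 kHz ≤ fs/2 = 11.2 kHz, appears at 10.4 kHz.

10.4 kHz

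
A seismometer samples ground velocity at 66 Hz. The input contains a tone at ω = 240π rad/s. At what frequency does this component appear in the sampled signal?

12 Hz

ω = 240π rad/s → f = ω/(2π) = 120 Hz.
120 Hz mod fs = 54 Hz.
54 Hz > fs/2 = 33 Hz, folds to fs − 54 Hz = 12 Hz.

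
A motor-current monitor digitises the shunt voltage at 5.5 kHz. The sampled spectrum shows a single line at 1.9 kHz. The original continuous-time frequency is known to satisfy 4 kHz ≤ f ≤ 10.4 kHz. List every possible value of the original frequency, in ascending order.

Frequencies that alias to 1.9 kHz are k·fs ± 1.9 kHz for integer k ≥ 0.
k=0: 1.9 kHz.
k=1: 3.6 kHz, 7.4 kHz.
k=2: 9.1 kHz, 12.9 kHz.
k=3: 14.6 kHz, 18.4 kHz.
Within [4 kHz, 10.4 kHz]: 7.4 kHz, 9.1 kHz.

7.4 kHz, 9.1 kHz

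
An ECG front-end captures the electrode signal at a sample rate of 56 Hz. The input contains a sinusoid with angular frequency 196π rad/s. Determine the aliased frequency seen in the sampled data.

ω = 196π rad/s → f = ω/(2π) = 98 Hz.
98 Hz mod fs = 42 Hz.
42 Hz > fs/2 = 28 Hz, folds to fs − 42 Hz = 14 Hz.

14 Hz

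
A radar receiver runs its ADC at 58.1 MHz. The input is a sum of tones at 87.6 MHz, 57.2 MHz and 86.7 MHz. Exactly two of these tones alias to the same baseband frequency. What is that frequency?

28.6 MHz

fs/2 = 29.05 MHz.
87.6 MHz mod fs = 29.5 MHz.
29.5 MHz > fs/2 = 29.05 MHz, folds to fs − 29.5 MHz = 28.6 MHz.
57.2 MHz > fs/2 = 29.05 MHz, folds to fs − 57.2 MHz = 0.9 MHz.
86.7 MHz mod fs = 28.6 MHz.
28.6 MHz ≤ fs/2 = 29.05 MHz, appears at 28.6 MHz.
86.7 MHz and 87.6 MHz both map to 28.6 MHz.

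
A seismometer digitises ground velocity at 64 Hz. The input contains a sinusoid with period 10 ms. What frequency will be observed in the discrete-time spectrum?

28 Hz

T = 10 ms → f = 1/T = 100 Hz.
100 Hz mod fs = 36 Hz.
36 Hz > fs/2 = 32 Hz, folds to fs − 36 Hz = 28 Hz.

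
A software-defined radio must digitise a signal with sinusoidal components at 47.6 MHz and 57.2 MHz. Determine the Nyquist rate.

Highest-frequency component: 57.2 MHz.
Nyquist rate = 2 × 57.2 MHz = 114.4 MHz.

114.4 MHz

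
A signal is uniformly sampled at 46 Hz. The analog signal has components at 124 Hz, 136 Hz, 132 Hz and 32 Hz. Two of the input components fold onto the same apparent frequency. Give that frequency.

fs/2 = 23 Hz.
124 Hz mod fs = 32 Hz.
32 Hz > fs/2 = 23 Hz, folds to fs − 32 Hz = 14 Hz.
136 Hz mod fs = 44 Hz.
44 Hz > fs/2 = 23 Hz, folds to fs − 44 Hz = 2 Hz.
132 Hz mod fs = 40 Hz.
40 Hz > fs/2 = 23 Hz, folds to fs − 40 Hz = 6 Hz.
32 Hz > fs/2 = 23 Hz, folds to fs − 32 Hz = 14 Hz.
32 Hz and 124 Hz both map to 14 Hz.

14 Hz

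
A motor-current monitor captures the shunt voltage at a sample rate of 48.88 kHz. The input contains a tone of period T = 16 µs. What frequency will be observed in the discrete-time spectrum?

13.62 kHz

T = 16 µs → f = 1/T = 62.5 kHz.
62.5 kHz mod fs = 13.62 kHz.
13.62 kHz ≤ fs/2 = 24.44 kHz, appears at 13.62 kHz.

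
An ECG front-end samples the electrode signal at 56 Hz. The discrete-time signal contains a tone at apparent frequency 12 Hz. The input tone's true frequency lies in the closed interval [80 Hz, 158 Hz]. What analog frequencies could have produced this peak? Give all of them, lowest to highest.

Frequencies that alias to 12 Hz are k·fs ± 12 Hz for integer k ≥ 0.
k=0: 12 Hz.
k=1: 44 Hz, 68 Hz.
k=2: 100 Hz, 124 Hz.
k=3: 156 Hz, 180 Hz.
k=4: 212 Hz, 236 Hz.
Within [80 Hz, 158 Hz]: 100 Hz, 124 Hz, 156 Hz.

100 Hz, 124 Hz, 156 Hz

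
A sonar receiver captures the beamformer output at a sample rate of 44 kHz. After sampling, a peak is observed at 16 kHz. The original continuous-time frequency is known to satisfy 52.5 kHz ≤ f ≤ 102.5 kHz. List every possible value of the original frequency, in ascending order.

Frequencies that alias to 16 kHz are k·fs ± 16 kHz for integer k ≥ 0.
k=0: 16 kHz.
k=1: 28 kHz, 60 kHz.
k=2: 72 kHz, 104 kHz.
k=3: 116 kHz, 148 kHz.
Within [52.5 kHz, 102.5 kHz]: 60 kHz, 72 kHz.

60 kHz, 72 kHz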